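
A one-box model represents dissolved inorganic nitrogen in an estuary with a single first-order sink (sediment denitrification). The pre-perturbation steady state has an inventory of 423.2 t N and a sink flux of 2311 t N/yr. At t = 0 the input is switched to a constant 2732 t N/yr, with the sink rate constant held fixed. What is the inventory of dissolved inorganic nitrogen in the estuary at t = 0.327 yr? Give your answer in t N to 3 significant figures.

487 t N

τ = M₀/F₀ = 423.2/2311 = 0.1831 yr; rate constant k = 1/τ.
New steady state M_∞ = F₁/k = F₁·τ = 2732 × 0.1831 = 500.30 t N.
M(t) = M_∞ + (M₀ − M_∞)·e^(−t/τ); t/τ = 0.327/0.1831 = 1.786, so e^(−t/τ) = 0.1677.
M(t) = 500.30 − 77.10 × 0.1677 = 487.37 t N.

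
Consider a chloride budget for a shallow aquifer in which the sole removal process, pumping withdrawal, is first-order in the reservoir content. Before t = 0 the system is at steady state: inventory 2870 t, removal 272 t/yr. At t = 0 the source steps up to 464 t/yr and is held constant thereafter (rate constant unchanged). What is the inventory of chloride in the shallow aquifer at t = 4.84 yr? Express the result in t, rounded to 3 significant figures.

3620 t

The sink rate constant is k = F₀/M₀ = 272/2870 = 0.09477 yr⁻¹.
Solving dM/dt = F₁ − kM with M(0) = M₀ gives M(t) = F₁/k + (M₀ − F₁/k)·e^(−kt).
F₁/k = 464/0.09477 = 4895.9 t; kt = 0.09477 × 4.84 = 0.4587, e^(−kt) = 0.6321.
M(4.84) = 4895.9 + (2870 − 4895.9) × 0.6321 = 4895.9 − 1281 = 3615.3 t.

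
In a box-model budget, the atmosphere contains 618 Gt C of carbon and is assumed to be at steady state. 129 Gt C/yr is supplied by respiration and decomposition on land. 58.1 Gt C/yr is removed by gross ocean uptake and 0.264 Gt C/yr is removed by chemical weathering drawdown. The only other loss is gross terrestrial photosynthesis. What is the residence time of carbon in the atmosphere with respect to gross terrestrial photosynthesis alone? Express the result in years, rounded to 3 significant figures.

8.75 yr

At steady state ΣF_in = ΣF_out.
ΣF_in = 129.00 Gt C/yr.
Gross terrestrial photosynthesis flux = ΣF_in − (58.1 + 0.264) = 129.00 − 58.36 = 70.64 Gt C/yr.
τ = M / F = 618 / 70.64 = 8.749 yr.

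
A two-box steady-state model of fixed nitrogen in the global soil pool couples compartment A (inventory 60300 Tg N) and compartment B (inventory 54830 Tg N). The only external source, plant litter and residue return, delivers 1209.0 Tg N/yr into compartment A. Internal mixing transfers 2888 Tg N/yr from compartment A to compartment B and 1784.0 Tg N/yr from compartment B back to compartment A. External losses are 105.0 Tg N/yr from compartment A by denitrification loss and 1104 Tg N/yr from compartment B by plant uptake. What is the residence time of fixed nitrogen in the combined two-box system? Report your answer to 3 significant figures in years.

95.2 yr

Treat the two boxes together as one reservoir: the mixing fluxes between them are internal recycling, so τ = ΣM / Σ(external losses).
M_total = 60300 + 54830 = 115130 Tg N.
ΣF_external_out = 105.0 + 1104 = 1209.0 Tg N/yr.
τ = M_total / ΣF_ext = 115130 / 1209.0 = 95.23 yr.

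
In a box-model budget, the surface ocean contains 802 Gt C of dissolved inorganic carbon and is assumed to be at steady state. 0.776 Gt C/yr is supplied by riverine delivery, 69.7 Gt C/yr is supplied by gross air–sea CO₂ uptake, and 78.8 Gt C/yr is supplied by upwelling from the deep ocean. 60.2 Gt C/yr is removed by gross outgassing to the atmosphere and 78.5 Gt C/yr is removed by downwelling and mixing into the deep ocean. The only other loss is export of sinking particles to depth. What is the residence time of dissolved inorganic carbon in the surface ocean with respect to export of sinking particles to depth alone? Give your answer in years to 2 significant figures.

76 yr

At steady state ΣF_in = ΣF_out.
ΣF_in = 0.776 + 69.7 + 78.8 = 149.28 Gt C/yr.
Export of sinking particles to depth flux = ΣF_in − (60.2 + 78.5) = 149.28 − 138.7 = 10.58 Gt C/yr.
τ = M / F = 802 / 10.58 = 75.83 yr.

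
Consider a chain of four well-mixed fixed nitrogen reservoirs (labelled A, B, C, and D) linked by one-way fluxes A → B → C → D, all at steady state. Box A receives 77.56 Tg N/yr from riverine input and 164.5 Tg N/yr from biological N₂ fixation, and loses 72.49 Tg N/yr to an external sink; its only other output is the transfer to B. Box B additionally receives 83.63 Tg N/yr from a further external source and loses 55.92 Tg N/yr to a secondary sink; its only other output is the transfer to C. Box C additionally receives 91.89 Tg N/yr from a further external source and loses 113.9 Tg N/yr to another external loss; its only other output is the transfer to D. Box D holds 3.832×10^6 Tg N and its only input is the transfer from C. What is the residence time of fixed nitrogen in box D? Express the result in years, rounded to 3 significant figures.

21900 yr

Box A: F(A→B) = (77.56 + 164.5) − 72.49 = 169.57 Tg N/yr.
Box B: F(B→C) = (169.57 + 83.63) − 55.92 = 197.28 Tg N/yr.
Box C: F(C→D) = (197.28 + 91.89) − 113.9 = 175.27 Tg N/yr.
Box D throughput = its input = 175.27 Tg N/yr; τ = 3.832×10^6 / 175.27 = 21860 yr.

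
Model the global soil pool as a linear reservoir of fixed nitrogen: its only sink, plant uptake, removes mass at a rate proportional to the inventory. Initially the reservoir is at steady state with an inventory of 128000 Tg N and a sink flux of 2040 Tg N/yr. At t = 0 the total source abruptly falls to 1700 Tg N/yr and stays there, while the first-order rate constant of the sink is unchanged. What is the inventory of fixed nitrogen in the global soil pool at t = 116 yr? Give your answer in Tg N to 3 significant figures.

110000 Tg N

The sink rate constant is k = F₀/M₀ = 2040/128000 = 0.01594 yr⁻¹.
Solving dM/dt = F₁ − kM with M(0) = M₀ gives M(t) = F₁/k + (M₀ − F₁/k)·e^(−kt).
F₁/k = 1700/0.01594 = 106670 Tg N; kt = 0.01594 × 116 = 1.849, e^(−kt) = 0.1574.
M(116) = 106670 + (128000 − 106670) × 0.1574 = 106670 + 3359 = 110030 Tg N.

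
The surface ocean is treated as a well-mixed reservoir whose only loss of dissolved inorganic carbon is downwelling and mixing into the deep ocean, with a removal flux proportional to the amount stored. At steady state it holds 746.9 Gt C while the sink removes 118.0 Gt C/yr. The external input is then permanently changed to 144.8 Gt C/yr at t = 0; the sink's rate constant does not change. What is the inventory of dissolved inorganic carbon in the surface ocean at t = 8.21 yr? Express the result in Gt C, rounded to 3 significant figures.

τ = M₀/F₀ = 746.9/118.0 = 6.330 yr; rate constant k = 1/τ.
New steady state M_∞ = F₁/k = F₁·τ = 144.8 × 6.330 = 916.53 Gt C.
M(t) = M_∞ + (M₀ − M_∞)·e^(−t/τ); t/τ = 8.21/6.330 = 1.297, so e^(−t/τ) = 0.2733.
M(t) = 916.53 − 169.6 × 0.2733 = 870.17 Gt C.

870 Gt C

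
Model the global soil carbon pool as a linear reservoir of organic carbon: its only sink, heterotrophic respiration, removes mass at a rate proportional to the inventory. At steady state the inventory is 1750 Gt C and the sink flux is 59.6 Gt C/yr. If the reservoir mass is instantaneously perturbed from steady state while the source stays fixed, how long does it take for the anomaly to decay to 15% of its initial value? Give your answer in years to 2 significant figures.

For a linear reservoir the anomaly decays as exp(−t/τ) with τ = M/F = 1750/59.6 = 29.36 yr.
exp(−t/τ) = 0.15 ⇒ t = −τ ln(0.15) = 29.36 × 1.897 = 55.70 yr.

56 yr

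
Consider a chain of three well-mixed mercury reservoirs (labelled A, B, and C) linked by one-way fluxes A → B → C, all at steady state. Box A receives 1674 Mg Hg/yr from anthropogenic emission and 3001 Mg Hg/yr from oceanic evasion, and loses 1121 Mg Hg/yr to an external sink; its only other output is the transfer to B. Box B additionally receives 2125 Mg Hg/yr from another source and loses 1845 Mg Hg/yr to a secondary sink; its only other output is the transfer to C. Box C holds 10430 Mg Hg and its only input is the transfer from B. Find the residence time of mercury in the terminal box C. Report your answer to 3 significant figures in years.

Box A: F(A→B) = (1674 + 3001) − 1121 = 3554.0 Mg Hg/yr.
Box B: F(B→C) = (3554.0 + 2125) − 1845 = 3834.0 Mg Hg/yr.
Box C throughput = its input = 3834.0 Mg Hg/yr; τ = 10430 / 3834.0 = 2.720 yr.

2.72 yr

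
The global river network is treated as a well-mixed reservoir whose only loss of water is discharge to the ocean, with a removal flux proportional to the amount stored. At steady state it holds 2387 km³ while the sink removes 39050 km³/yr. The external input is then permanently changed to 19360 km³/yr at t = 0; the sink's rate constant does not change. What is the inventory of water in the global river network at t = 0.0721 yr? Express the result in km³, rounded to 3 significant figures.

1550 km³

τ = M₀/F₀ = 2387/39050 = 0.06113 yr; rate constant k = 1/τ.
New steady state M_∞ = F₁/k = F₁·τ = 19360 × 0.06113 = 1183.4 km³.
M(t) = M_∞ + (M₀ − M_∞)·e^(−t/τ); t/τ = 0.0721/0.06113 = 1.180, so e^(−t/τ) = 0.3074.
M(t) = 1183.4 + 1204 × 0.3074 = 1553.4 km³.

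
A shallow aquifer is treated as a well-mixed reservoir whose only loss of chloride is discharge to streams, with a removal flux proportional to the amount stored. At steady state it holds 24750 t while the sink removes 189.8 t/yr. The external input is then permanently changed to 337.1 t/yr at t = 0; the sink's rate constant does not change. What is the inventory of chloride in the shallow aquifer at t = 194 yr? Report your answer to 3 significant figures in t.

Residence time τ = M₀/F₀ = 130.4 yr. The eventual steady state is M_∞ = M₀·(F₁/F₀) = 24750 × 337.1/189.8 = 43958 t.
The anomaly ΔM(t) = M(t) − M_∞ decays as ΔM₀·e^(−t/τ) with ΔM₀ = 24750 − 43958 = −19210 t.
At t = 194 yr, e^(−t/τ) = e^(−1.488) = 0.2259, so ΔM = −4339 t and M = 43958 − 4339 = 39619 t.

39600 t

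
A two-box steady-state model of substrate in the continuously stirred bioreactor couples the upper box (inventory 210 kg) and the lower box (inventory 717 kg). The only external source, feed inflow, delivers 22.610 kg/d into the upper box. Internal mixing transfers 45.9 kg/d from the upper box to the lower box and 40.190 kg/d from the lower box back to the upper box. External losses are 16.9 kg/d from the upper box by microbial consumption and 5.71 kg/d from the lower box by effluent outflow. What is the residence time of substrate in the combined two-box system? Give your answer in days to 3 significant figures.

41.0 d

For the system as a whole, the A↔B exchange is internal and contributes nothing to the throughput; only the external sinks remove mass.
M_total = 210 + 717 = 927.00 kg.
ΣF_external_out = 16.9 + 5.71 = 22.610 kg/d.
τ = M_total / ΣF_ext = 927.00 / 22.610 = 41.00 d.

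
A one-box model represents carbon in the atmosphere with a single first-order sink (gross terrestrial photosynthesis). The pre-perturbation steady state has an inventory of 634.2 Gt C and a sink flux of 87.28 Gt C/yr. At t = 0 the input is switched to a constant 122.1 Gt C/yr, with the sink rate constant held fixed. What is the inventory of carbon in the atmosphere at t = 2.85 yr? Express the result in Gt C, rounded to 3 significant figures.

716 Gt C

Residence time τ = M₀/F₀ = 7.266 yr. The eventual steady state is M_∞ = M₀·(F₁/F₀) = 634.2 × 122.1/87.28 = 887.21 Gt C.
The anomaly ΔM(t) = M(t) − M_∞ decays as ΔM₀·e^(−t/τ) with ΔM₀ = 634.2 − 887.21 = −253.0 Gt C.
At t = 2.85 yr, e^(−t/τ) = e^(−0.3922) = 0.6756, so ΔM = −170.9 Gt C and M = 887.21 − 170.9 = 716.29 Gt C.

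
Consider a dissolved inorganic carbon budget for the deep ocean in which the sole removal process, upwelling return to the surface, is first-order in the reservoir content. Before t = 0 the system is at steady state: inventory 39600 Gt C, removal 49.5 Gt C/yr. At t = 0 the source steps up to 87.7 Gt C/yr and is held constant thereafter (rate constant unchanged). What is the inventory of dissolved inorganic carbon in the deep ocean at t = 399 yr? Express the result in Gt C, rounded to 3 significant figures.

51600 Gt C

Residence time τ = M₀/F₀ = 800.0 yr. The eventual steady state is M_∞ = M₀·(F₁/F₀) = 39600 × 87.7/49.5 = 70160 Gt C.
The anomaly ΔM(t) = M(t) − M_∞ decays as ΔM₀·e^(−t/τ) with ΔM₀ = 39600 − 70160 = −30560 Gt C.
At t = 399 yr, e^(−t/τ) = e^(−0.4988) = 0.6073, so ΔM = −18560 Gt C and M = 70160 − 18560 = 51601 Gt C.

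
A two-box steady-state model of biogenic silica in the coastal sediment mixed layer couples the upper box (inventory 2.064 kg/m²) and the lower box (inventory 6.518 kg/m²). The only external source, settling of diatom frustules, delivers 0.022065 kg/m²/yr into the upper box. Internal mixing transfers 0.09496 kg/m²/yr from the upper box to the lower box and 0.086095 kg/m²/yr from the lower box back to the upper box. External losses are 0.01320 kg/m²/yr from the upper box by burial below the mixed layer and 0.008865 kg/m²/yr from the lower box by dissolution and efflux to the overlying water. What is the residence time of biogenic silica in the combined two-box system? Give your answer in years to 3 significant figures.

389 yr

For the system as a whole, the A↔B exchange is internal and contributes nothing to the throughput; only the external sinks remove mass.
M_total = 2.064 + 6.518 = 8.5820 kg/m².
ΣF_external_out = 0.01320 + 0.008865 = 0.022065 kg/m²/yr.
τ = M_total / ΣF_ext = 8.5820 / 0.022065 = 388.9 yr.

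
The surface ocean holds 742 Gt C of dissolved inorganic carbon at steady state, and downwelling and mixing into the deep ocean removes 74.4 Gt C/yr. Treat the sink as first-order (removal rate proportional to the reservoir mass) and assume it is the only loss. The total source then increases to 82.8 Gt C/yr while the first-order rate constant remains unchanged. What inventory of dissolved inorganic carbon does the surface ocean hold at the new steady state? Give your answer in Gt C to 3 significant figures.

Rate constant k = F/M = 74.4 / 742 = 0.1003 yr⁻¹.
At the new steady state, source = k·M_new ⇒ M_new = 82.8 / 0.1003 = 825.8 Gt C.
(Equivalently M_new = M × F_new/F_old = 742 × 82.8/74.4.)

826 Gt C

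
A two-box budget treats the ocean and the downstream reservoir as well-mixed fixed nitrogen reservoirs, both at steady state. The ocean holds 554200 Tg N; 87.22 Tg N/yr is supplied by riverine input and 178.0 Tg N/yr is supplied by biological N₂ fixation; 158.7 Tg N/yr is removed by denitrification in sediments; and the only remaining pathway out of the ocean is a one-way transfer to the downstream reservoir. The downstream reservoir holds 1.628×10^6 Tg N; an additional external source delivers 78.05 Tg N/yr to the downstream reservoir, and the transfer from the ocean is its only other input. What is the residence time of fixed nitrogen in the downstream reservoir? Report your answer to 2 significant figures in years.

Balance the ocean: ΣF_in = 87.22 + 178.0 = 265.22 Tg N/yr.
Transfer to the downstream reservoir = ΣF_in − (158.7) = 106.52 Tg N/yr.
Total input to the downstream reservoir = 106.52 + 78.05 = 184.57 Tg N/yr; at steady state this equals its total output.
τ = M / F = 1.628×10^6 / 184.57 = 8821 yr.

8800 yr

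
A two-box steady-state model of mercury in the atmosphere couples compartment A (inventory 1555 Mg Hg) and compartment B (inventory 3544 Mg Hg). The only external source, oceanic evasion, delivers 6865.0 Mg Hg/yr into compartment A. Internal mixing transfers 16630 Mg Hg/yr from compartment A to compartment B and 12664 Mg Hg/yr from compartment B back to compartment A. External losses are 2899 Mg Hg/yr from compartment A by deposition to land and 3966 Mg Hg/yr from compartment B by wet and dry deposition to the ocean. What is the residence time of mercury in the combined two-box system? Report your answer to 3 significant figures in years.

For the system as a whole, the A↔B exchange is internal and contributes nothing to the throughput; only the external sinks remove mass.
M_total = 1555 + 3544 = 5099.0 Mg Hg.
ΣF_external_out = 2899 + 3966 = 6865.0 Mg Hg/yr.
τ = M_total / ΣF_ext = 5099.0 / 6865.0 = 0.7428 yr.

0.743 yr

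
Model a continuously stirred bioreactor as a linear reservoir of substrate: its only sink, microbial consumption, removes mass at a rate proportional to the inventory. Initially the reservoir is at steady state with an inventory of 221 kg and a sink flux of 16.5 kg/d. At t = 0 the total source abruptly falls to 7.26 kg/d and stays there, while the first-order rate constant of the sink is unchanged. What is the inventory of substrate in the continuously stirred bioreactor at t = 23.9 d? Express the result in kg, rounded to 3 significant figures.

The sink rate constant is k = F₀/M₀ = 16.5/221 = 0.07466 d⁻¹.
Solving dM/dt = F₁ − kM with M(0) = M₀ gives M(t) = F₁/k + (M₀ − F₁/k)·e^(−kt).
F₁/k = 7.26/0.07466 = 97.240 kg; kt = 0.07466 × 23.9 = 1.784, e^(−kt) = 0.1679.
M(23.9) = 97.240 + (221 − 97.240) × 0.1679 = 97.240 + 20.78 = 118.02 kg.

118 kg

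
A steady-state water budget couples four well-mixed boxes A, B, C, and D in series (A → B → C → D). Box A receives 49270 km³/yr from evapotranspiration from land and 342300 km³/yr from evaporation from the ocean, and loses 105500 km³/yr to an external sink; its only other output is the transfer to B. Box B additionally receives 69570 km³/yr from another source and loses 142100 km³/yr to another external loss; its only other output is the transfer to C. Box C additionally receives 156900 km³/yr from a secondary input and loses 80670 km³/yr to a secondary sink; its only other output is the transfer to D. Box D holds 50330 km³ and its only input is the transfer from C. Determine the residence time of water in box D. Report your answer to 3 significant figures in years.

0.174 yr

Box A: F(A→B) = (49270 + 342300) − 105500 = 286070 km³/yr.
Box B: F(B→C) = (286070 + 69570) − 142100 = 213540 km³/yr.
Box C: F(C→D) = (213540 + 156900) − 80670 = 289770 km³/yr.
Box D throughput = its input = 289770 km³/yr; τ = 50330 / 289770 = 0.1737 yr.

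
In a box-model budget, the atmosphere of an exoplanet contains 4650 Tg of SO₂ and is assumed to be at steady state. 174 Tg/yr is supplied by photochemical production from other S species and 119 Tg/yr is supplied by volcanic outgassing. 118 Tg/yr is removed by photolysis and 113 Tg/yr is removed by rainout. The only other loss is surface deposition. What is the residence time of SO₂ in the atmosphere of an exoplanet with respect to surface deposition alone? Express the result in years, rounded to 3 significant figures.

75.0 yr

At steady state ΣF_in = ΣF_out.
ΣF_in = 174 + 119 = 293.00 Tg/yr.
Surface deposition flux = ΣF_in − (118 + 113) = 293.00 − 231.0 = 62.00 Tg/yr.
τ = M / F = 4650 / 62.00 = 75.00 yr.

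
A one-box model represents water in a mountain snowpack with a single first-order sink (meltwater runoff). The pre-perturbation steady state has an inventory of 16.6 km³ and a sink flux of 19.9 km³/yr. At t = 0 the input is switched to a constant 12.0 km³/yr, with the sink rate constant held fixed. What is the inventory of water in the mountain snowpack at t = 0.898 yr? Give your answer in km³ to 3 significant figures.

12.3 km³

Residence time τ = M₀/F₀ = 0.8342 yr. The eventual steady state is M_∞ = M₀·(F₁/F₀) = 16.6 × 12.0/19.9 = 10.010 km³.
The anomaly ΔM(t) = M(t) − M_∞ decays as ΔM₀·e^(−t/τ) with ΔM₀ = 16.6 − 10.010 = 6.590 km³.
At t = 0.898 yr, e^(−t/τ) = e^(−1.077) = 0.3408, so ΔM = 2.246 km³ and M = 10.010 + 2.246 = 12.256 km³.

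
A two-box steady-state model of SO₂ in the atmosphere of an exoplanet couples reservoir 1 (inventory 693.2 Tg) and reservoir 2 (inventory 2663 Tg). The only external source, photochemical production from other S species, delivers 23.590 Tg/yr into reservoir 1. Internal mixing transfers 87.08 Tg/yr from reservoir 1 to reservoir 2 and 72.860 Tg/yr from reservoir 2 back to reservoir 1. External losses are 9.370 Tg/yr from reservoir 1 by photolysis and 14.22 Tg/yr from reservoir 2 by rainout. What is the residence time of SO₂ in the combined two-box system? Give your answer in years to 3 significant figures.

142 yr

Residence time in the combined system uses the total inventory and the total *external* removal — internal exchanges between the two boxes cancel.
M_total = 693.2 + 2663 = 3356.2 Tg.
ΣF_external_out = 9.370 + 14.22 = 23.590 Tg/yr.
τ = M_total / ΣF_ext = 3356.2 / 23.590 = 142.3 yr.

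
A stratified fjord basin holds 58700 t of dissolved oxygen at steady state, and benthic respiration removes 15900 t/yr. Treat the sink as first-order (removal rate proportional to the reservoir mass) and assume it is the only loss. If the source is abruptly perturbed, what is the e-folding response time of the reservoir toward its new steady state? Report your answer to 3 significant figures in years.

For a linear reservoir the response time equals the residence time τ = M/F.
τ = 58700 / 15900 = 3.692 yr.

3.69 yr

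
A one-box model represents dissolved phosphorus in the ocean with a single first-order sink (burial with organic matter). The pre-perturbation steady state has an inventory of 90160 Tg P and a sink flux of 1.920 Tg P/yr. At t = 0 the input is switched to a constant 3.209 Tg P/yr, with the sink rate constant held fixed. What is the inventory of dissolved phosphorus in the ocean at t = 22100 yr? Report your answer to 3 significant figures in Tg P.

113000 Tg P

τ = M₀/F₀ = 90160/1.920 = 46960 yr; rate constant k = 1/τ.
New steady state M_∞ = F₁/k = F₁·τ = 3.209 × 46960 = 150690 Tg P.
M(t) = M_∞ + (M₀ − M_∞)·e^(−t/τ); t/τ = 22100/46960 = 0.4706, so e^(−t/τ) = 0.6246.
M(t) = 150690 − 60530 × 0.6246 = 112880 Tg P.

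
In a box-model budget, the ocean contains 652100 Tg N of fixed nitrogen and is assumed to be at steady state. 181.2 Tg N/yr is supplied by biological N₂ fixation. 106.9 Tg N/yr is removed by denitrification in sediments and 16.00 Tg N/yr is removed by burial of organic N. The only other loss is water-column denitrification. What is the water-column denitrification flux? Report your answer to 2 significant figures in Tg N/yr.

At steady state ΣF_in = ΣF_out.
ΣF_in = 181.20 Tg N/yr.
Water-column denitrification flux = ΣF_in − (106.9 + 16.00) = 181.20 − 122.9 = 58.30 Tg N/yr.

58 Tg N/yr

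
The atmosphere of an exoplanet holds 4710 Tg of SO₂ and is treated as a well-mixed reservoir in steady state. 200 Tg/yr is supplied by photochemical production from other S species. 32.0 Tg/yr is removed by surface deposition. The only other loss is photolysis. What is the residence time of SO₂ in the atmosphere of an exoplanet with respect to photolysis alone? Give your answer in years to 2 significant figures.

28 yr

At steady state ΣF_in = ΣF_out.
ΣF_in = 200.00 Tg/yr.
Photolysis flux = ΣF_in − (32.0) = 200.00 − 32.00 = 168.0 Tg/yr.
τ = M / F = 4710 / 168.0 = 28.04 yr.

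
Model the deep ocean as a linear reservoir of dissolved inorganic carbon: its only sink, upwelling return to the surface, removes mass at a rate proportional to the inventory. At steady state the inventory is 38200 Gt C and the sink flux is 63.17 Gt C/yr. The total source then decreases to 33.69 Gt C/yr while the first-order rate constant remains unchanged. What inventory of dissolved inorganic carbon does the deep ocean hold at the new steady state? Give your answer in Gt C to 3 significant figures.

20400 Gt C

Rate constant k = F/M = 63.17 / 38200 = 0.001654 yr⁻¹.
At the new steady state, source = k·M_new ⇒ M_new = 33.69 / 0.001654 = 20370 Gt C.
(Equivalently M_new = M × F_new/F_old = 38200 × 33.69/63.17.)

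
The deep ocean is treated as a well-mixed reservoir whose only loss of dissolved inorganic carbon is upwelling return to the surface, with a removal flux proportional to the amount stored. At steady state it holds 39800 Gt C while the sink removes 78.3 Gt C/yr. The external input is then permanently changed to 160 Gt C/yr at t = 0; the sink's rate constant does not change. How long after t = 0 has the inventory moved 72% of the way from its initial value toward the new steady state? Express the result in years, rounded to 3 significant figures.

τ = M₀/F₀ = 39800/78.3 = 508.3 yr.
The remaining gap fraction is e^(−t/τ); 72% covered ⇒ e^(−t/τ) = 0.280.
t = −τ ln(0.280) = 508.3 × 1.273 = 647.1 yr.

647 yr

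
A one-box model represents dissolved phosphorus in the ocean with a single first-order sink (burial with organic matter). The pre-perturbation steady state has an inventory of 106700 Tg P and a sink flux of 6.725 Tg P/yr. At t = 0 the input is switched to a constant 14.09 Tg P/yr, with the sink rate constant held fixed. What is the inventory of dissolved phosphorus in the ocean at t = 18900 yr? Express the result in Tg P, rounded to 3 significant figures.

188000 Tg P

τ = M₀/F₀ = 106700/6.725 = 15870 yr; rate constant k = 1/τ.
New steady state M_∞ = F₁/k = F₁·τ = 14.09 × 15870 = 223550 Tg P.
M(t) = M_∞ + (M₀ − M_∞)·e^(−t/τ); t/τ = 18900/15870 = 1.191, so e^(−t/τ) = 0.3039.
M(t) = 223550 − 116900 × 0.3039 = 188050 Tg P.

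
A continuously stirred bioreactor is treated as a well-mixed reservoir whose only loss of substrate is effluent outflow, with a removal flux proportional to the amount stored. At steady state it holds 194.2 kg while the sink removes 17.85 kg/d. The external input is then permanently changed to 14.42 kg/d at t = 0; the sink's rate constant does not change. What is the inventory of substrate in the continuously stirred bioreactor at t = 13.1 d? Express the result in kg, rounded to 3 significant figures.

168 kg

τ = M₀/F₀ = 194.2/17.85 = 10.88 d; rate constant k = 1/τ.
New steady state M_∞ = F₁/k = F₁·τ = 14.42 × 10.88 = 156.88 kg.
M(t) = M_∞ + (M₀ − M_∞)·e^(−t/τ); t/τ = 13.1/10.88 = 1.204, so e^(−t/τ) = 0.3000.
M(t) = 156.88 + 37.32 × 0.3000 = 168.08 kg.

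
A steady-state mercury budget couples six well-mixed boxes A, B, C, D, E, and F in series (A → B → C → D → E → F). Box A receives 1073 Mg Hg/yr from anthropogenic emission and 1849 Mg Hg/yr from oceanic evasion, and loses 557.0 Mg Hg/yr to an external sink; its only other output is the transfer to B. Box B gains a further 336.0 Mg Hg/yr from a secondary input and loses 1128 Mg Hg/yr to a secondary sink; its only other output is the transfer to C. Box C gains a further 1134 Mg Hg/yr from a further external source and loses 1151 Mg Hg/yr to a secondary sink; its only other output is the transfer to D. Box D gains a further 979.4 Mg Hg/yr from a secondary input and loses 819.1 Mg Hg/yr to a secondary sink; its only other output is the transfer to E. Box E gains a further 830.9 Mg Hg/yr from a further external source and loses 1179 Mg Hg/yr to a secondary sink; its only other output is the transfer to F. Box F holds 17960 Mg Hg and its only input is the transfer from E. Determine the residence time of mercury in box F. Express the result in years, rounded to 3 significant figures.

13.1 yr

Box A: F(A→B) = (1073 + 1849) − 557.0 = 2365.0 Mg Hg/yr.
Box B: F(B→C) = (2365.0 + 336.0) − 1128 = 1573.0 Mg Hg/yr.
Box C: F(C→D) = (1573.0 + 1134) − 1151 = 1556.0 Mg Hg/yr.
Box D: F(D→E) = (1556.0 + 979.4) − 819.1 = 1716.3 Mg Hg/yr.
Box E: F(E→F) = (1716.3 + 830.9) − 1179 = 1368.2 Mg Hg/yr.
Box F throughput = its input = 1368.2 Mg Hg/yr; τ = 17960 / 1368.2 = 13.13 yr.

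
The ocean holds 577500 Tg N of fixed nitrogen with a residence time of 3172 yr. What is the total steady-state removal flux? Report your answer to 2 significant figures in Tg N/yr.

180 Tg N/yr

F = M / τ = 577500 / 3172 = 182.1 Tg N/yr.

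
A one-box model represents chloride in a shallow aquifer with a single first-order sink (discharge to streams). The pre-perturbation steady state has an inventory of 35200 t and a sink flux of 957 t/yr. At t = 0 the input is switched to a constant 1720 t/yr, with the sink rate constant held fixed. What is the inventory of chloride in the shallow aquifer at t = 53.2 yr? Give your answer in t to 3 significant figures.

Residence time τ = M₀/F₀ = 36.78 yr. The eventual steady state is M_∞ = M₀·(F₁/F₀) = 35200 × 1720/957 = 63264 t.
The anomaly ΔM(t) = M(t) − M_∞ decays as ΔM₀·e^(−t/τ) with ΔM₀ = 35200 − 63264 = −28060 t.
At t = 53.2 yr, e^(−t/τ) = e^(−1.446) = 0.2354, so ΔM = −6607 t and M = 63264 − 6607 = 56657 t.

56700 t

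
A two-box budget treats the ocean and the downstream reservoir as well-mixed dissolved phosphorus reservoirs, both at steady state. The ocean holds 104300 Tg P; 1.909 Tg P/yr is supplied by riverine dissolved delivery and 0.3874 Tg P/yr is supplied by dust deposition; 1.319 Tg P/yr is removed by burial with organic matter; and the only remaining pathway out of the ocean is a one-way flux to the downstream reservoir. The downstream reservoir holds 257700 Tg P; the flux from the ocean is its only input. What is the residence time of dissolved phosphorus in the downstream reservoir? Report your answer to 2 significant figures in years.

Balance the ocean: ΣF_in = 1.909 + 0.3874 = 2.2964 Tg P/yr.
Flux to the downstream reservoir = ΣF_in − (1.319) = 0.97740 Tg P/yr.
At steady state the output of the downstream reservoir equals its input, 0.97740 Tg P/yr.
τ = M / F = 257700 / 0.97740 = 263700 yr.

260000 yr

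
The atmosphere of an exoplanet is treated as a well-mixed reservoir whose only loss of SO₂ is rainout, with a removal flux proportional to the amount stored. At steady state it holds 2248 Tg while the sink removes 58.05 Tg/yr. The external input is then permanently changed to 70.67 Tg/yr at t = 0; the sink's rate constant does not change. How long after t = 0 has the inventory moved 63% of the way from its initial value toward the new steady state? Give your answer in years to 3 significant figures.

38.5 yr

τ = M₀/F₀ = 2248/58.05 = 38.73 yr.
The remaining gap fraction is e^(−t/τ); 63% covered ⇒ e^(−t/τ) = 0.370.
t = −τ ln(0.370) = 38.73 × 0.9943 = 38.50 yr.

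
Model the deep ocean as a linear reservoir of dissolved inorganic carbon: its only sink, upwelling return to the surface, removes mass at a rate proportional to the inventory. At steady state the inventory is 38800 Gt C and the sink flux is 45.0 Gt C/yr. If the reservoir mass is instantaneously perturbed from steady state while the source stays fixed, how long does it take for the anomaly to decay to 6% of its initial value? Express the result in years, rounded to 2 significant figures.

For a linear reservoir the anomaly decays as exp(−t/τ) with τ = M/F = 38800/45.0 = 862.2 yr.
exp(−t/τ) = 0.06 ⇒ t = −τ ln(0.06) = 862.2 × 2.813 = 2426 yr.

2400 yr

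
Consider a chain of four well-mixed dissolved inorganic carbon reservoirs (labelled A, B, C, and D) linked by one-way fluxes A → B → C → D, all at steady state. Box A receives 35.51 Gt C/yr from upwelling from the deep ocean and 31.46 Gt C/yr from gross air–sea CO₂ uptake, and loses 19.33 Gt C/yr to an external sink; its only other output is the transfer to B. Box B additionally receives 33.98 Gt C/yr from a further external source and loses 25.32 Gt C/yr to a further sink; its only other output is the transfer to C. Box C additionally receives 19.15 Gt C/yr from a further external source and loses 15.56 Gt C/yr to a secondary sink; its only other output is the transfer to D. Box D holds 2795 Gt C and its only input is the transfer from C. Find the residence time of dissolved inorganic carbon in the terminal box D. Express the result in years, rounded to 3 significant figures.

46.7 yr

Box A: F(A→B) = (35.51 + 31.46) − 19.33 = 47.640 Gt C/yr.
Box B: F(B→C) = (47.640 + 33.98) − 25.32 = 56.300 Gt C/yr.
Box C: F(C→D) = (56.300 + 19.15) − 15.56 = 59.890 Gt C/yr.
Box D throughput = its input = 59.890 Gt C/yr; τ = 2795 / 59.890 = 46.67 yr.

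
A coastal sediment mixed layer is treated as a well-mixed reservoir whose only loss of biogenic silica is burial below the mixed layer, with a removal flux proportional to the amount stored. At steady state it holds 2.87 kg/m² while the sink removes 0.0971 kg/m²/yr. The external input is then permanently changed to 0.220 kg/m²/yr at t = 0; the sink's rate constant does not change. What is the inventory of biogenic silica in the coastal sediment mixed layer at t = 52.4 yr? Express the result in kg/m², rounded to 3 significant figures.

The sink rate constant is k = F₀/M₀ = 0.0971/2.87 = 0.03383 yr⁻¹.
Solving dM/dt = F₁ − kM with M(0) = M₀ gives M(t) = F₁/k + (M₀ − F₁/k)·e^(−kt).
F₁/k = 0.220/0.03383 = 6.5026 kg/m²; kt = 0.03383 × 52.4 = 1.773, e^(−kt) = 0.1699.
M(52.4) = 6.5026 + (2.87 − 6.5026) × 0.1699 = 6.5026 − 0.6170 = 5.8856 kg/m².

5.89 kg/m²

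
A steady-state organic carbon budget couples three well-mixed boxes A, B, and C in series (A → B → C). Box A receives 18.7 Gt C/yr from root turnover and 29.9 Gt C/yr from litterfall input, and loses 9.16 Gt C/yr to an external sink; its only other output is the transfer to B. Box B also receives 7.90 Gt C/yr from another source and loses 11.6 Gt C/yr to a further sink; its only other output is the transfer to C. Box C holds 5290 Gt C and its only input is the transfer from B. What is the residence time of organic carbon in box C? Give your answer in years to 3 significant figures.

148 yr

Box A: F(A→B) = (18.7 + 29.9) − 9.16 = 39.440 Gt C/yr.
Box B: F(B→C) = (39.440 + 7.90) − 11.6 = 35.740 Gt C/yr.
Box C throughput = its input = 35.740 Gt C/yr; τ = 5290 / 35.740 = 148.0 yr.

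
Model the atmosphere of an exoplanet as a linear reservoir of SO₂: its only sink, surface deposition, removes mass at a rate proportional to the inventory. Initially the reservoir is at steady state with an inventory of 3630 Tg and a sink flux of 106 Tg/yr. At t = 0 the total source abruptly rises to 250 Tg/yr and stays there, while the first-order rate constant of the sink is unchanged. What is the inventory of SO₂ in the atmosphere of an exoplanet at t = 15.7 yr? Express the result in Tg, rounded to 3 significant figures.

5440 Tg

Residence time τ = M₀/F₀ = 34.25 yr. The eventual steady state is M_∞ = M₀·(F₁/F₀) = 3630 × 250/106 = 8561.3 Tg.
The anomaly ΔM(t) = M(t) − M_∞ decays as ΔM₀·e^(−t/τ) with ΔM₀ = 3630 − 8561.3 = −4931 Tg.
At t = 15.7 yr, e^(−t/τ) = e^(−0.4585) = 0.6323, so ΔM = −3118 Tg and M = 8561.3 − 3118 = 5443.5 Tg.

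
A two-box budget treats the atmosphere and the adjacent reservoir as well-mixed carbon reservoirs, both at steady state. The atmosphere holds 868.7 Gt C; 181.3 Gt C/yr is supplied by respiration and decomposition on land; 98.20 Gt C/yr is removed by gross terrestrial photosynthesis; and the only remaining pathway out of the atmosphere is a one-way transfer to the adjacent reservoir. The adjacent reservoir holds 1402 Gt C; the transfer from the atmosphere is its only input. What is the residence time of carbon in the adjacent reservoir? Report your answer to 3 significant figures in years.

Balance the atmosphere: ΣF_in = 181.30 Gt C/yr.
Transfer to the adjacent reservoir = ΣF_in − (98.20) = 83.100 Gt C/yr.
At steady state the output of the adjacent reservoir equals its input, 83.100 Gt C/yr.
τ = M / F = 1402 / 83.100 = 16.87 yr.

16.9 yr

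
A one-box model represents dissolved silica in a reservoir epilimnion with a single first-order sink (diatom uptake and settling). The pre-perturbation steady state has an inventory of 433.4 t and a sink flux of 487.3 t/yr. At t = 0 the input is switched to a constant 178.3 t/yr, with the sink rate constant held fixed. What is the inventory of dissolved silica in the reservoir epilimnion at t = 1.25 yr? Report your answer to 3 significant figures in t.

The sink rate constant is k = F₀/M₀ = 487.3/433.4 = 1.124 yr⁻¹.
Solving dM/dt = F₁ − kM with M(0) = M₀ gives M(t) = F₁/k + (M₀ − F₁/k)·e^(−kt).
F₁/k = 178.3/1.124 = 158.58 t; kt = 1.124 × 1.25 = 1.405, e^(−kt) = 0.2453.
M(1.25) = 158.58 + (433.4 − 158.58) × 0.2453 = 158.58 + 67.40 = 225.98 t.

226 t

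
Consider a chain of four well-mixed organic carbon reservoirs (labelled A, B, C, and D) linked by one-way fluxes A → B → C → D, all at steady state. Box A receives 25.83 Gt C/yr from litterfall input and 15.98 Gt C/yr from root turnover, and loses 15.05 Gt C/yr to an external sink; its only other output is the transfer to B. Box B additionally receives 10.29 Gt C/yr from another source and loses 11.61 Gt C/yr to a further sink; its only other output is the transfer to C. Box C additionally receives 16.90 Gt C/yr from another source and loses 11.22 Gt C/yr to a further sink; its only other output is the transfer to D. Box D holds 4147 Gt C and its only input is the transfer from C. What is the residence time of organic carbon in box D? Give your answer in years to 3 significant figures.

Box A: F(A→B) = (25.83 + 15.98) − 15.05 = 26.760 Gt C/yr.
Box B: F(B→C) = (26.760 + 10.29) − 11.61 = 25.440 Gt C/yr.
Box C: F(C→D) = (25.440 + 16.90) − 11.22 = 31.120 Gt C/yr.
Box D throughput = its input = 31.120 Gt C/yr; τ = 4147 / 31.120 = 133.3 yr.

133 yr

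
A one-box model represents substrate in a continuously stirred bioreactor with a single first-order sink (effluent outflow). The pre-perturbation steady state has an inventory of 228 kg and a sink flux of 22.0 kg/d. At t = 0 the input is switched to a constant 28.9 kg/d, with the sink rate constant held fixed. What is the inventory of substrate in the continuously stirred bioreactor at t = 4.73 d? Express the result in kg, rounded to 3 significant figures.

254 kg

τ = M₀/F₀ = 228/22.0 = 10.36 d; rate constant k = 1/τ.
New steady state M_∞ = F₁/k = F₁·τ = 28.9 × 10.36 = 299.51 kg.
M(t) = M_∞ + (M₀ − M_∞)·e^(−t/τ); t/τ = 4.73/10.36 = 0.4564, so e^(−t/τ) = 0.6336.
M(t) = 299.51 − 71.51 × 0.6336 = 254.20 kg.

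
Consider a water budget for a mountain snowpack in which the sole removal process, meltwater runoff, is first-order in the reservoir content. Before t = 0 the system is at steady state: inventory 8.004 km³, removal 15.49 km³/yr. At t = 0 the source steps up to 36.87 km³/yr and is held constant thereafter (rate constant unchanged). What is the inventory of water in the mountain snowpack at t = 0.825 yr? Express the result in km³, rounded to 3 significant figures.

16.8 km³

The sink rate constant is k = F₀/M₀ = 15.49/8.004 = 1.935 yr⁻¹.
Solving dM/dt = F₁ − kM with M(0) = M₀ gives M(t) = F₁/k + (M₀ − F₁/k)·e^(−kt).
F₁/k = 36.87/1.935 = 19.051 km³; kt = 1.935 × 0.825 = 1.597, e^(−kt) = 0.2026.
M(0.825) = 19.051 + (8.004 − 19.051) × 0.2026 = 19.051 − 2.238 = 16.813 km³.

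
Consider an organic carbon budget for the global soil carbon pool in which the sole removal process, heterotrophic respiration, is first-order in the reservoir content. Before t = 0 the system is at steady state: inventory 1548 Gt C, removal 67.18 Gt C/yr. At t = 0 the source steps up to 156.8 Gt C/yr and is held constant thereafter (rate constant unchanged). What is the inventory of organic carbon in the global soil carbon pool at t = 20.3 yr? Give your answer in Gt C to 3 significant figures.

The sink rate constant is k = F₀/M₀ = 67.18/1548 = 0.04340 yr⁻¹.
Solving dM/dt = F₁ − kM with M(0) = M₀ gives M(t) = F₁/k + (M₀ − F₁/k)·e^(−kt).
F₁/k = 156.8/0.04340 = 3613.1 Gt C; kt = 0.04340 × 20.3 = 0.8810, e^(−kt) = 0.4144.
M(20.3) = 3613.1 + (1548 − 3613.1) × 0.4144 = 3613.1 − 855.7 = 2757.4 Gt C.

2760 Gt C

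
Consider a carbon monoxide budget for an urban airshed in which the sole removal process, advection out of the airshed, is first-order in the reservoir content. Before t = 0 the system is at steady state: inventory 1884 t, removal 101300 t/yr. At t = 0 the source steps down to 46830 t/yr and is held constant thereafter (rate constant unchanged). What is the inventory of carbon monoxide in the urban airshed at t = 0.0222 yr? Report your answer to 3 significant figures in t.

1180 t

The sink rate constant is k = F₀/M₀ = 101300/1884 = 53.77 yr⁻¹.
Solving dM/dt = F₁ − kM with M(0) = M₀ gives M(t) = F₁/k + (M₀ − F₁/k)·e^(−kt).
F₁/k = 46830/53.77 = 870.95 t; kt = 53.77 × 0.0222 = 1.194, e^(−kt) = 0.3031.
M(0.0222) = 870.95 + (1884 − 870.95) × 0.3031 = 870.95 + 307.1 = 1178.0 t.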